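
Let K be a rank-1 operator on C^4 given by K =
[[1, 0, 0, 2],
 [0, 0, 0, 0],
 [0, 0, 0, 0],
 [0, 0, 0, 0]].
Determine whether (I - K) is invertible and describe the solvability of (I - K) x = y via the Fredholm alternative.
(I - K) is singular (det(I - K) = 0, i.e. 1 ∈ sigma(K)). (I - K) x = y is solvable iff y ⊥ ker((I - K)^*) = span{(1, 0, 0, 2)}, i.e. iff y_1 + 2y_4 = 0. When solvable, the solutions are x = y + c·(1, 0, 0, 0), c arbitrary (ker(I - K) = span{(1, 0, 0, 0)}, dimension 1).

K has rank 1, so it is an outer product K = u v^T: every row of K is a multiple of one row vector. Reading off the entries, u = (1, 0, 0, 0) and v = (1, 0, 0, 2) (row i of K equals u_i·v^T). A rank-one matrix u v^T satisfies K u = u (v·u) and kills the (3)-dimensional subspace v^⊥, so its characteristic polynomial is lambda^3 (lambda - v·u) with v·u = tr K = 1. Hence the eigenvalues of I - K are 1 (multiplicity 3) and 1 - (1) = 0, so det(I - K) = 0. (Direct check: I - K =
[[0, 0, 0, -2],
 [0, 1, 0, 0],
 [0, 0, 1, 0],
 [0, 0, 0, 1]]
has determinant 0.) So 1 is an eigenvalue of K and (I - K) is not invertible. The finite-dimensional Fredholm alternative says: either (I - K) is invertible, or ker(I - K) ≠ {0} and then range(I - K) = ker((I - K)^*)^⊥, with dim ker(I - K) = dim ker((I - K)^*). We are in the second case, so we need both kernels. Kernel of I - K: (I - K) u = u - u (v·u) = u - u = 0, so ker(I - K) = span{u} = span{(1, 0, 0, 0)} (it is exactly 1-dimensional because rank(I - K) = 3). Kernel of the adjoint: K is real, so (I - K)^* = I - K^T = I - v u^T, and (I - v u^T) v = v - v (u·v) = 0; hence ker((I - K)^*) = span{v} = span{(1, 0, 0, 2)}. Therefore (I - K) x = y is solvable iff <y, v> = 0, i.e. iff y_1 + 2y_4 = 0. When this holds, K y = u (v·y) = 0, so (I - K) y = y and x = y is a particular solution; the full solution set is the line x = y + c·u = y + c·(1, 0, 0, 0), c ∈ C.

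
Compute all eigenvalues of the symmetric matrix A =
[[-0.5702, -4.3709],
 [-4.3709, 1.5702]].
sigma(A) ≈ {-4, 5}

A is real symmetric, so its spectrum consists of real eigenvalues. Expanding the characteristic polynomial of the displayed matrix gives
  det(λ I - A) = p(λ) = λ^2 + (-1)λ + (-20).
Solving p(λ) = 0 yields eigenvalues ≈ -4, 5. (A is shown rounded to 4 decimals, so these recover the underlying integer eigenvalues to within that precision.)
Verification: the trace of A = 1 equals the sum of eigenvalues 1, and det(A) ≈ -20.0001 matches the eigenvalue product -20.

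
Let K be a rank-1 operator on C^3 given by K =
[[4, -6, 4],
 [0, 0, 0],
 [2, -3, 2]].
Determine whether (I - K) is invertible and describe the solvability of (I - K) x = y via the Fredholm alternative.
(I - K) is invertible (det(I - K) = -5 ≠ 0), so for every y in C^3 the equation (I - K) x = y has a unique solution.

K has rank 1, so it is an outer product K = u v^T: every row of K is a multiple of one row vector. Reading off the entries, u = (2, 0, 1) and v = (2, -3, 2) (row i of K equals u_i·v^T). A rank-one matrix u v^T satisfies K u = u (v·u) and kills the (2)-dimensional subspace v^⊥, so its characteristic polynomial is lambda^2 (lambda - v·u) with v·u = tr K = 6. Hence the eigenvalues of I - K are 1 (multiplicity 2) and 1 - (6) = -5, so det(I - K) = -5. (Direct check: I - K =
[[-3, 6, -4],
 [0, 1, 0],
 [-2, 3, -1]]
has determinant -5.) The finite-dimensional Fredholm alternative says: either (I - K) is invertible, or ker(I - K) ≠ {0} and then range(I - K) = ker((I - K)^*)^⊥, with dim ker(I - K) = dim ker((I - K)^*). Since det(I - K) ≠ 0, 1 is not an eigenvalue of K and ker(I - K) = {0}, so we are in the first case: for every y there is a unique x = (I - K)^(-1) y. Explicitly, by the Sherman–Morrison formula, (I - u v^T)^(-1) = I + u v^T/(1 - v·u), i.e. (I - K)^(-1) = I + K/(-5).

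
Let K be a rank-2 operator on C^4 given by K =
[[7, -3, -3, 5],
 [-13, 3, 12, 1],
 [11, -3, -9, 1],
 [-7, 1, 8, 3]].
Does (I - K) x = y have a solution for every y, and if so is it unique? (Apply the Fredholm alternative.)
(I - K) is invertible (det(I - K) = -13 ≠ 0), so for every y in C^4 the equation (I - K) x = y has a unique solution.

K has rank 2 and factors as K = U V^T = u1 v1^T + u2 v2^T with u1 = (-1, -2, 1, -2), v1 = (2, 0, -3, -2), u2 = (-3, 3, -3, 1), v2 = (-3, 1, 2, -1) (multiplying out reproduces the displayed K). The nonzero eigenvalues of U V^T coincide with those of the 2 x 2 matrix G = V^T U = [[v1·u1, v1·u2], [v2·u1, v2·u2]] = [[-1, 1], [5, 5]], and by the Sylvester determinant identity det(I_4 - U V^T) = det(I_2 - V^T U) = det([[2, -1], [-5, -4]]) = (2)(-4) - (-1)(-5) = -13. (Direct check: I - K =
[[-6, 3, 3, -5],
 [13, -2, -12, -1],
 [-11, 3, 10, -1],
 [7, -1, -8, -2]]
has determinant -13.) The finite-dimensional Fredholm alternative says: either (I - K) is invertible, or ker(I - K) ≠ {0} and then range(I - K) = ker((I - K)^*)^⊥, with dim ker(I - K) = dim ker((I - K)^*). Since det(I - K) ≠ 0, 1 is not an eigenvalue of K and ker(I - K) = {0}, so we are in the first case: for every y there is a unique x = (I - K)^(-1) y. (Explicitly, by the Woodbury identity, (I - U V^T)^(-1) = I + U (I_2 - G)^(-1) V^T.)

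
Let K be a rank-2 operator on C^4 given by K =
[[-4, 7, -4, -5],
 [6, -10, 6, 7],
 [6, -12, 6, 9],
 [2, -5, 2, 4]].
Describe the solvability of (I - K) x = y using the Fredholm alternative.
(I - K) is invertible (det(I - K) = 10 ≠ 0), so for every y in C^4 the equation (I - K) x = y has a unique solution.

K has rank 2 and factors as K = U V^T = u1 v1^T + u2 v2^T with u1 = (2, -3, -3, -1), v1 = (-2, 3, -2, -2), u2 = (1, -1, -3, -2), v2 = (0, 1, 0, -1) (multiplying out reproduces the displayed K). The nonzero eigenvalues of U V^T coincide with those of the 2 x 2 matrix G = V^T U = [[v1·u1, v1·u2], [v2·u1, v2·u2]] = [[-5, 5], [-2, 1]], and by the Sylvester determinant identity det(I_4 - U V^T) = det(I_2 - V^T U) = det([[6, -5], [2, 0]]) = (6)(0) - (-5)(2) = 10. (Direct check: I - K =
[[5, -7, 4, 5],
 [-6, 11, -6, -7],
 [-6, 12, -5, -9],
 [-2, 5, -2, -3]]
has determinant 10.) The finite-dimensional Fredholm alternative says: either (I - K) is invertible, or ker(I - K) ≠ {0} and then range(I - K) = ker((I - K)^*)^⊥, with dim ker(I - K) = dim ker((I - K)^*). Since det(I - K) ≠ 0, 1 is not an eigenvalue of K and ker(I - K) = {0}, so we are in the first case: for every y there is a unique x = (I - K)^(-1) y. (Explicitly, by the Woodbury identity, (I - U V^T)^(-1) = I + U (I_2 - G)^(-1) V^T.)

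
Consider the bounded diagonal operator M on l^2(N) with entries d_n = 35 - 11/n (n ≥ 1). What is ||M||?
||M|| = 35

For a diagonal operator on l^2 with entries d_n, ||M|| = sup_n |d_n|. Here d_1 = 24, d_2 = 59/2, ..., and d_n = 35 - 11/n increases monotonically toward 35. All terms lie in [24, 35), so |d_n| = d_n and the supremum is the limit 35, which is not attained by any individual d_n. Hence ||M|| = 35.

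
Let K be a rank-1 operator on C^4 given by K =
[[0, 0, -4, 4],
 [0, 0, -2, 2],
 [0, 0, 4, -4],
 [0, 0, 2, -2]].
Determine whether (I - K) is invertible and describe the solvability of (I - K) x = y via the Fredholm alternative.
(I - K) is invertible (det(I - K) = -1 ≠ 0), so for every y in C^4 the equation (I - K) x = y has a unique solution.

K has rank 1, so it is an outer product K = u v^T: every row of K is a multiple of one row vector. Reading off the entries, u = (-2, -1, 2, 1) and v = (0, 0, 2, -2) (row i of K equals u_i·v^T). A rank-one matrix u v^T satisfies K u = u (v·u) and kills the (3)-dimensional subspace v^⊥, so its characteristic polynomial is lambda^3 (lambda - v·u) with v·u = tr K = 2. Hence the eigenvalues of I - K are 1 (multiplicity 3) and 1 - (2) = -1, so det(I - K) = -1. (Direct check: I - K =
[[1, 0, 4, -4],
 [0, 1, 2, -2],
 [0, 0, -3, 4],
 [0, 0, -2, 3]]
has determinant -1.) The finite-dimensional Fredholm alternative says: either (I - K) is invertible, or ker(I - K) ≠ {0} and then range(I - K) = ker((I - K)^*)^⊥, with dim ker(I - K) = dim ker((I - K)^*). Since det(I - K) ≠ 0, 1 is not an eigenvalue of K and ker(I - K) = {0}, so we are in the first case: for every y there is a unique x = (I - K)^(-1) y. Explicitly, by the Sherman–Morrison formula, (I - u v^T)^(-1) = I + u v^T/(1 - v·u), i.e. (I - K)^(-1) = I - K.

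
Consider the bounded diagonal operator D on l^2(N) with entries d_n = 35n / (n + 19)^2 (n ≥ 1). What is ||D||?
||D|| = 35/76 (attained at n = 19)

For D diagonal, ||D|| = sup_n |d_n|. Treat f(x) = 35x / (x + 19)^2 for real x > 0. By the quotient rule, f'(x) = 35(19 - x)/(x + 19)^3, which is positive for x < 19 and negative for x > 19. So f has a unique maximum at x = 19, and since 19 is a positive integer, the supremum over n ≥ 1 is attained at n = 19: d_19 = 35·19/(19 + 19)^2 = 35·19/1444 = 35/76. Hence ||D|| = 35/76.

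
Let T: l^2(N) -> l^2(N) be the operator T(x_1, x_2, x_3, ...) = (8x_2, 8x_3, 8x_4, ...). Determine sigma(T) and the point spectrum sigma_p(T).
sigma(T) = closed disk {z in C : |z| ≤ 8}; sigma_p(T) = open disk {z in C : |z| < 8}

Note T = 8·V where V is the unit left shift (V x)_k = x_{k+1}; so sigma(T) = 8·sigma(V) and ||T|| = 8||V||. ||T x||^2 = 64sum_{k≥2} |x_k|^2 ≤ 64||x||^2, with equality on {x : x_1 = 0}, so ||T|| = 8. For any lambda with |lambda| < 8, set r = lambda/8 (|r| < 1); the vector x = (1, r, r^2, ...) is in l^2 and satisfies T x = 8(r, r^2, ...) = lambda x, so lambda is an eigenvalue. On the boundary |lambda| = 8 the geometric series diverges, so no l^2 eigenvector exists, but these lambda lie in the approximate point spectrum. Hence sigma(T) is the closed disk of radius 8 and sigma_p(T) is the open disk.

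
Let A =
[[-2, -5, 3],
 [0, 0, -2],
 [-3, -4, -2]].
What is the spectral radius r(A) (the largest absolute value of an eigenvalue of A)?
r(A) ≈ 3.6759

The eigenvalues of A are the roots of its characteristic polynomial. With M = A (coefficients from the trace, the sum of principal 2x2 minors, and det A):
  p(λ) = det(λ I - M) = λ^3 + 4λ^2 + 5λ + 14.
No integer candidate from the rational root theorem (±divisors of 14) is a root, so the roots are irrational. The cubic discriminant is Δ = -3936 < 0, so there is one real root and a complex-conjugate pair. p(-4) = -6 and p(-3) = 8 have opposite signs, so a root lies in (-4, -3); Newton's method refines it to λ ≈ -3.6759. Dividing out (λ - (-3.6759)) leaves approximately λ^2 + 0.3241λ + 3.8086. For λ^2 + 0.3241λ + 3.8086 the discriminant is -15.1294. It is negative, so the remaining roots are the complex-conjugate pair λ ≈ -0.1621 ± 1.9448i. Their product equals the constant term, so |λ|^2 ≈ 3.8086 and |λ| ≈ 1.9516.
Thus the eigenvalues (to 4 decimals) are -3.6759 (modulus 3.6759); -0.1621 ± 1.9448i (modulus 1.9516). The spectral radius is the largest modulus: r(A) ≈ 3.6759. (Cross-check: r(A) ≤ ||A||_2 ≈ 7.3551; equality holds whenever A is normal, though it can also hold for some non-normal A.)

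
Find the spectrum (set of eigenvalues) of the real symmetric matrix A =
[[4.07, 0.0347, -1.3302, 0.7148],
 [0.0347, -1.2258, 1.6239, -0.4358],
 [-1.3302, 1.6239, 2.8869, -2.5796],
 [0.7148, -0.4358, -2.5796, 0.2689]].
sigma(A) ≈ {-2, -1, 3, 6}

A is real symmetric, so its spectrum consists of real eigenvalues. Expanding the characteristic polynomial of the displayed matrix gives
  det(λ I - A) = p(λ) = λ^4 + (-6)λ^3 + (-7)λ^2 + (36)λ + (36).
Solving p(λ) = 0 yields eigenvalues ≈ -2, -1, 3, 6. (A is shown rounded to 4 decimals, so these recover the underlying integer eigenvalues to within that precision.)
Verification: the trace of A = 6 equals the sum of eigenvalues 6, and det(A) ≈ 35.9999 matches the eigenvalue product 36.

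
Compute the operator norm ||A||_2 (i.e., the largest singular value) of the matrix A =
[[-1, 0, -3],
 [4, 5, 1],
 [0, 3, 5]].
||A||_2 ≈ 7.9192 (= sqrt(largest eigenvalue of A^T A))

||A||_2 = sigma_max(A) = sqrt(lambda_max(A^T A)). Form the symmetric matrix M = A^T A =
[[17, 20, 7],
 [20, 34, 20],
 [7, 20, 35]].
Its characteristic polynomial (trace, sum of principal 2x2 minors, determinant of M give the coefficients) is
  p(λ) = det(λ I - M) = λ^3 - 86λ^2 + 1514λ - 3364.
No integer candidate from the rational root theorem (±divisors of 3364) is a root, so the roots are irrational. The cubic discriminant is Δ = 2091340320 > 0, so there are three distinct real roots. p(2) = -672 and p(3) = 431 have opposite signs, so a root lies in (2, 3); Newton's method refines it to λ ≈ 2.5921. p(20) = 516 and p(21) = -235 have opposite signs, so a root lies in (20, 21); Newton's method refines it to λ ≈ 20.694. p(62) = -1752 and p(63) = 731 have opposite signs, so a root lies in (62, 63); Newton's method refines it to λ ≈ 62.714. Check (Vieta): the three roots sum to 86, matching tr M = 86.
So the eigenvalues of A^T A are ≈ 2.5921, 20.694, 62.714 (all ≥ 0, as they must be for A^T A). The largest is λ_max ≈ 62.714, hence ||A||_2 = sqrt(λ_max) ≈ 7.9192.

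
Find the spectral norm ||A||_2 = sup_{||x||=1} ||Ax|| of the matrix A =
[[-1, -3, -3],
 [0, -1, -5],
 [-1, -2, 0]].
||A||_2 ≈ 6.4673 (= sqrt(largest eigenvalue of A^T A))

||A||_2 = sigma_max(A) = sqrt(lambda_max(A^T A)). Form the symmetric matrix M = A^T A =
[[2, 5, 3],
 [5, 14, 14],
 [3, 14, 34]].
Its characteristic polynomial (trace, sum of principal 2x2 minors, determinant of M give the coefficients) is
  p(λ) = det(λ I - M) = λ^3 - 50λ^2 + 342λ - 4.
No integer candidate from the rational root theorem (±divisors of 4) is a root, so the roots are irrational. The cubic discriminant is Δ = 131634016 > 0, so there are three distinct real roots. p(0) = -4 and p(1) = 289 have opposite signs, so a root lies in (0, 1); Newton's method refines it to λ ≈ 0.0117. p(8) = 44 and p(9) = -247 have opposite signs, so a root lies in (8, 9); Newton's method refines it to λ ≈ 8.1628. p(41) = -1111 and p(42) = 248 have opposite signs, so a root lies in (41, 42); Newton's method refines it to λ ≈ 41.8254. Check (Vieta): the three roots sum to 50, matching tr M = 50.
So the eigenvalues of A^T A are ≈ 0.0117, 8.1628, 41.8254 (all ≥ 0, as they must be for A^T A). The largest is λ_max ≈ 41.8254, hence ||A||_2 = sqrt(λ_max) ≈ 6.4673.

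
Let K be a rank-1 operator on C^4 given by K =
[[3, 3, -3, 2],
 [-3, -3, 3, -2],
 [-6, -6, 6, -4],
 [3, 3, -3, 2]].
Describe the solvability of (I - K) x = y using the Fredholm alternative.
(I - K) is invertible (det(I - K) = -7 ≠ 0), so for every y in C^4 the equation (I - K) x = y has a unique solution.

K has rank 1, so it is an outer product K = u v^T: every row of K is a multiple of one row vector. Reading off the entries, u = (1, -1, -2, 1) and v = (3, 3, -3, 2) (row i of K equals u_i·v^T). A rank-one matrix u v^T satisfies K u = u (v·u) and kills the (3)-dimensional subspace v^⊥, so its characteristic polynomial is lambda^3 (lambda - v·u) with v·u = tr K = 8. Hence the eigenvalues of I - K are 1 (multiplicity 3) and 1 - (8) = -7, so det(I - K) = -7. (Direct check: I - K =
[[-2, -3, 3, -2],
 [3, 4, -3, 2],
 [6, 6, -5, 4],
 [-3, -3, 3, -1]]
has determinant -7.) The finite-dimensional Fredholm alternative says: either (I - K) is invertible, or ker(I - K) ≠ {0} and then range(I - K) = ker((I - K)^*)^⊥, with dim ker(I - K) = dim ker((I - K)^*). Since det(I - K) ≠ 0, 1 is not an eigenvalue of K and ker(I - K) = {0}, so we are in the first case: for every y there is a unique x = (I - K)^(-1) y. Explicitly, by the Sherman–Morrison formula, (I - u v^T)^(-1) = I + u v^T/(1 - v·u), i.e. (I - K)^(-1) = I + K/(-7).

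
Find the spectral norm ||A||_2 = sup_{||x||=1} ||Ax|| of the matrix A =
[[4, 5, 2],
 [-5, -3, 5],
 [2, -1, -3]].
||A||_2 ≈ 9.0473 (= sqrt(largest eigenvalue of A^T A))

||A||_2 = sigma_max(A) = sqrt(lambda_max(A^T A)). Form the symmetric matrix M = A^T A =
[[45, 33, -23],
 [33, 35, -2],
 [-23, -2, 38]].
Its characteristic polynomial (trace, sum of principal 2x2 minors, determinant of M give the coefficients) is
  p(λ) = det(λ I - M) = λ^3 - 118λ^2 + 2993λ - 2809.
No integer candidate from the rational root theorem (±divisors of 2809) is a root, so the roots are irrational. The cubic discriminant is Δ = 16669144897 > 0, so there are three distinct real roots. p(0) = -2809 and p(1) = 67 have opposite signs, so a root lies in (0, 1); Newton's method refines it to λ ≈ 0.9757. p(35) = 271 and p(36) = -1333 have opposite signs, so a root lies in (35, 36); Newton's method refines it to λ ≈ 35.17. p(81) = -3133 and p(82) = 553 have opposite signs, so a root lies in (81, 82); Newton's method refines it to λ ≈ 81.8543. Check (Vieta): the three roots sum to 118, matching tr M = 118.
So the eigenvalues of A^T A are ≈ 0.9757, 35.17, 81.8543 (all ≥ 0, as they must be for A^T A). The largest is λ_max ≈ 81.8543, hence ||A||_2 = sqrt(λ_max) ≈ 9.0473.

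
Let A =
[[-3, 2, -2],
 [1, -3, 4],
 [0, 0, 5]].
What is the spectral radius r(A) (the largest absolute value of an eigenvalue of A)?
r(A) = 5

The eigenvalues of A are the roots of its characteristic polynomial. With M = A (coefficients from the trace, the sum of principal 2x2 minors, and det A):
  p(λ) = det(λ I - M) = λ^3 + λ^2 - 23λ - 35.
By the rational root theorem any rational root is an integer divisor of 35. Testing λ = 5: p(5) = 125 + 25 - 115 - 35 = 0, so λ = 5 is a root. Dividing out (λ - 5) leaves p(λ) = (λ - 5)(λ^2 + 6λ + 7). For λ^2 + 6λ + 7 the discriminant is 8. It is nonnegative but not a perfect square, so the roots are real and irrational: λ = (-6 ± sqrt(8))/2 ≈ -1.5858, -4.4142.
Thus the eigenvalues (to 4 decimals) are -1.5858 (modulus 1.5858); -4.4142 (modulus 4.4142); 5 (modulus 5). The spectral radius is the largest modulus: r(A) = 5. (Cross-check: r(A) ≤ ||A||_2 ≈ 7.4309; equality holds whenever A is normal, though it can also hold for some non-normal A.)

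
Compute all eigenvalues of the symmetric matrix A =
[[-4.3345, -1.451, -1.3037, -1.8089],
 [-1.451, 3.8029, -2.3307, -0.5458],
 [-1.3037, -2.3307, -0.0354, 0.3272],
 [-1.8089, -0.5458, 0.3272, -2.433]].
sigma(A) ≈ {-6, -2, 0, 5}

A is real symmetric, so its spectrum consists of real eigenvalues. Expanding the characteristic polynomial of the displayed matrix gives
  det(λ I - A) = p(λ) = λ^4 + (3)λ^3 + (-28)λ^2 + (-59.997)λ + (-0.0013).
Solving p(λ) = 0 yields eigenvalues ≈ -6, -2, 0, 5. (A is shown rounded to 4 decimals, so these recover the underlying integer eigenvalues to within that precision.)
Verification: the trace of A = -3 equals the sum of eigenvalues -3, and det(A) ≈ -0.0013 matches the eigenvalue product 0.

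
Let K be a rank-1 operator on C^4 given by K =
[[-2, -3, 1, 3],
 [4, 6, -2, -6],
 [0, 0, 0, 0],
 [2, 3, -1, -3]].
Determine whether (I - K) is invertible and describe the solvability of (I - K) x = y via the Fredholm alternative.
(I - K) is singular (det(I - K) = 0, i.e. 1 ∈ sigma(K)). (I - K) x = y is solvable iff y ⊥ ker((I - K)^*) = span{(-2, -3, 1, 3)}, i.e. iff -2y_1 - 3y_2 + y_3 + 3y_4 = 0. When solvable, the solutions are x = y + c·(1, -2, 0, -1), c arbitrary (ker(I - K) = span{(1, -2, 0, -1)}, dimension 1).

K has rank 1, so it is an outer product K = u v^T: every row of K is a multiple of one row vector. Reading off the entries, u = (1, -2, 0, -1) and v = (-2, -3, 1, 3) (row i of K equals u_i·v^T). A rank-one matrix u v^T satisfies K u = u (v·u) and kills the (3)-dimensional subspace v^⊥, so its characteristic polynomial is lambda^3 (lambda - v·u) with v·u = tr K = 1. Hence the eigenvalues of I - K are 1 (multiplicity 3) and 1 - (1) = 0, so det(I - K) = 0. (Direct check: I - K =
[[3, 3, -1, -3],
 [-4, -5, 2, 6],
 [0, 0, 1, 0],
 [-2, -3, 1, 4]]
has determinant 0.) So 1 is an eigenvalue of K and (I - K) is not invertible. The finite-dimensional Fredholm alternative says: either (I - K) is invertible, or ker(I - K) ≠ {0} and then range(I - K) = ker((I - K)^*)^⊥, with dim ker(I - K) = dim ker((I - K)^*). We are in the second case, so we need both kernels. Kernel of I - K: (I - K) u = u - u (v·u) = u - u = 0, so ker(I - K) = span{u} = span{(1, -2, 0, -1)} (it is exactly 1-dimensional because rank(I - K) = 3). Kernel of the adjoint: K is real, so (I - K)^* = I - K^T = I - v u^T, and (I - v u^T) v = v - v (u·v) = 0; hence ker((I - K)^*) = span{v} = span{(-2, -3, 1, 3)}. Therefore (I - K) x = y is solvable iff <y, v> = 0, i.e. iff -2y_1 - 3y_2 + y_3 + 3y_4 = 0. When this holds, K y = u (v·y) = 0, so (I - K) y = y and x = y is a particular solution; the full solution set is the line x = y + c·u = y + c·(1, -2, 0, -1), c ∈ C.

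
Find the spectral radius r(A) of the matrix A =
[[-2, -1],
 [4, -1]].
r(A) = sqrt(6) ≈ 2.4495

The eigenvalues of A are the roots of its characteristic polynomial. With M = A (coefficients from the trace and determinant):
  p(λ) = det(λ I - M) = λ^2 + 3λ + 6.
For λ^2 + 3λ + 6 the discriminant is -15. It is negative, so the roots are the complex-conjugate pair λ = -3/2 ± (sqrt(15)/2) i ≈ -1.5 ± 1.9365i. For a conjugate pair the product of the roots equals the constant term, so |λ|^2 = 6 and |λ| = sqrt(6) ≈ 2.4495.
Thus the eigenvalues (to 4 decimals) are -1.5 ± 1.9365i (modulus 2.4495). The spectral radius is the largest modulus: r(A) = sqrt(6) ≈ 2.4495. (Cross-check: r(A) ≤ ||A||_2 ≈ 4.4966; equality holds whenever A is normal, though it can also hold for some non-normal A.)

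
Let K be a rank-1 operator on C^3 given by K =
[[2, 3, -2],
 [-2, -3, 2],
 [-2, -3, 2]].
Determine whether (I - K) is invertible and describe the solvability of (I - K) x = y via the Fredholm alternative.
(I - K) is singular (det(I - K) = 0, i.e. 1 ∈ sigma(K)). (I - K) x = y is solvable iff y ⊥ ker((I - K)^*) = span{(2, 3, -2)}, i.e. iff 2y_1 + 3y_2 - 2y_3 = 0. When solvable, the solutions are x = y + c·(1, -1, -1), c arbitrary (ker(I - K) = span{(1, -1, -1)}, dimension 1).

K has rank 1, so it is an outer product K = u v^T: every row of K is a multiple of one row vector. Reading off the entries, u = (1, -1, -1) and v = (2, 3, -2) (row i of K equals u_i·v^T). A rank-one matrix u v^T satisfies K u = u (v·u) and kills the (2)-dimensional subspace v^⊥, so its characteristic polynomial is lambda^2 (lambda - v·u) with v·u = tr K = 1. Hence the eigenvalues of I - K are 1 (multiplicity 2) and 1 - (1) = 0, so det(I - K) = 0. (Direct check: I - K =
[[-1, -3, 2],
 [2, 4, -2],
 [2, 3, -1]]
has determinant 0.) So 1 is an eigenvalue of K and (I - K) is not invertible. The finite-dimensional Fredholm alternative says: either (I - K) is invertible, or ker(I - K) ≠ {0} and then range(I - K) = ker((I - K)^*)^⊥, with dim ker(I - K) = dim ker((I - K)^*). We are in the second case, so we need both kernels. Kernel of I - K: (I - K) u = u - u (v·u) = u - u = 0, so ker(I - K) = span{u} = span{(1, -1, -1)} (it is exactly 1-dimensional because rank(I - K) = 2). Kernel of the adjoint: K is real, so (I - K)^* = I - K^T = I - v u^T, and (I - v u^T) v = v - v (u·v) = 0; hence ker((I - K)^*) = span{v} = span{(2, 3, -2)}. Therefore (I - K) x = y is solvable iff <y, v> = 0, i.e. iff 2y_1 + 3y_2 - 2y_3 = 0. When this holds, K y = u (v·y) = 0, so (I - K) y = y and x = y is a particular solution; the full solution set is the line x = y + c·u = y + c·(1, -1, -1), c ∈ C.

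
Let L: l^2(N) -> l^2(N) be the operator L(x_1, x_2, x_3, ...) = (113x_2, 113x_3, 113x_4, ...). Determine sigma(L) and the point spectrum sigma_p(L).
sigma(L) = closed disk {z in C : |z| ≤ 113}; sigma_p(L) = open disk {z in C : |z| < 113}

Note L = 113·V where V is the unit left shift (V x)_k = x_{k+1}; so sigma(L) = 113·sigma(V) and ||L|| = 113||V||. ||L x||^2 = 12769sum_{k≥2} |x_k|^2 ≤ 12769||x||^2, with equality on {x : x_1 = 0}, so ||L|| = 113. For any lambda with |lambda| < 113, set r = lambda/113 (|r| < 1); the vector x = (1, r, r^2, ...) is in l^2 and satisfies L x = 113(r, r^2, ...) = lambda x, so lambda is an eigenvalue. On the boundary |lambda| = 113 the geometric series diverges, so no l^2 eigenvector exists, but these lambda lie in the approximate point spectrum. Hence sigma(L) is the closed disk of radius 113 and sigma_p(L) is the open disk.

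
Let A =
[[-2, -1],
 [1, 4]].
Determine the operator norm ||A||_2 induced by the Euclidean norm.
||A||_2 = sqrt((22 + sqrt(288))/2) ≈ 4.4142 (= sqrt(largest eigenvalue of A^T A))

||A||_2 = sigma_max(A) = sqrt(lambda_max(A^T A)). Form the symmetric matrix M = A^T A =
[[5, 6],
 [6, 17]].
Its characteristic polynomial (trace, determinant of M give the coefficients) is
  p(λ) = det(λ I - M) = λ^2 - 22λ + 49.
For λ^2 - 22λ + 49 the discriminant is 288. It is nonnegative but not a perfect square, so the roots are real and irrational: λ = (22 ± sqrt(288))/2 ≈ 19.4853, 2.5147.
So the eigenvalues of A^T A are ≈ 2.5147, 19.4853 (all ≥ 0, as they must be for A^T A). The largest is λ_max = (22 + sqrt(288))/2 ≈ 19.4853, hence ||A||_2 = sqrt(λ_max) = sqrt((22 + sqrt(288))/2) ≈ 4.4142.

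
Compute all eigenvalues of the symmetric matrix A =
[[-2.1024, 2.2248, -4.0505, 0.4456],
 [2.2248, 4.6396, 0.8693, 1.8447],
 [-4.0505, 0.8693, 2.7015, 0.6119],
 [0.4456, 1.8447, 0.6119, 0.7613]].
sigma(A) ≈ {-5, 0, 5, 6}

A is real symmetric, so its spectrum consists of real eigenvalues. Expanding the characteristic polynomial of the displayed matrix gives
  det(λ I - A) = p(λ) = λ^4 + (-6)λ^3 + (-25)λ^2 + (149.9983)λ + (0).
Solving p(λ) = 0 yields eigenvalues ≈ -5, 0, 5, 6. (A is shown rounded to 4 decimals, so these recover the underlying integer eigenvalues to within that precision.)
Verification: the trace of A = 6 equals the sum of eigenvalues 6, and det(A) ≈ -0.0001 matches the eigenvalue product 0.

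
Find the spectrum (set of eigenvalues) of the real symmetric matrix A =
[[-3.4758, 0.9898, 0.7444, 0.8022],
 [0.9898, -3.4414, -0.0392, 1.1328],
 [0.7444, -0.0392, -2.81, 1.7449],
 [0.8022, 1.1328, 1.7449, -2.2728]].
sigma(A) ≈ {-5, -4, -3, 0}

A is real symmetric, so its spectrum consists of real eigenvalues. Expanding the characteristic polynomial of the displayed matrix gives
  det(λ I - A) = p(λ) = λ^4 + (12)λ^3 + (47)λ^2 + (60)λ + (0.0017).
Solving p(λ) = 0 yields eigenvalues ≈ -5, -4, -3, 0. (A is shown rounded to 4 decimals, so these recover the underlying integer eigenvalues to within that precision.)
Verification: the trace of A = -12 equals the sum of eigenvalues -12, and det(A) ≈ 0.0017 matches the eigenvalue product 0.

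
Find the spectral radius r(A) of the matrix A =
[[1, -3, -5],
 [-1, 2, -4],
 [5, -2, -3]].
r(A) ≈ 4.8409

The eigenvalues of A are the roots of its characteristic polynomial. With M = A (coefficients from the trace, the sum of principal 2x2 minors, and det A):
  p(λ) = det(λ I - M) = λ^3 + 7λ - 95.
No integer candidate from the rational root theorem (±divisors of 95) is a root, so the roots are irrational. The cubic discriminant is Δ = -245047 < 0, so there is one real root and a complex-conjugate pair. p(4) = -3 and p(5) = 65 have opposite signs, so a root lies in (4, 5); Newton's method refines it to λ ≈ 4.0539. Dividing out (λ - (4.0539)) leaves approximately λ^2 + 4.0539λ + 23.4342. For λ^2 + 4.0539λ + 23.4342 the discriminant is -77.3025. It is negative, so the remaining roots are the complex-conjugate pair λ ≈ -2.027 ± 4.3961i. Their product equals the constant term, so |λ|^2 ≈ 23.4342 and |λ| ≈ 4.8409.
Thus the eigenvalues (to 4 decimals) are 4.0539 (modulus 4.0539); -2.027 ± 4.3961i (modulus 4.8409). The spectral radius is the largest modulus: r(A) ≈ 4.8409. (Cross-check: r(A) ≤ ||A||_2 ≈ 8.0861; equality holds whenever A is normal, though it can also hold for some non-normal A.)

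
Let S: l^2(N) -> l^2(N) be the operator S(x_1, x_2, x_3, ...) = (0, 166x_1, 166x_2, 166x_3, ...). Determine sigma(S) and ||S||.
sigma(S) = closed disk {z in C : |z| ≤ 166}; ||S|| = 166

Note S = 166·U where U is the unit right shift (U x)_k = x_{k-1} (with x_0 := 0); so ||S|| = 166||U|| and sigma(S) = 166·sigma(U). ||S x||^2 = sum_{k≥1} |166x_k|^2 = 27556||x||^2, so ||S|| = 166 and sigma(S) ⊂ {|z| ≤ 166}. For any |lambda| < 166, the equation (S - lambda I) x = 0 forces x_1 = 0, then 166x_k = lambda x_{k+1} ⇒ x = 0, so S has no eigenvalues. But (S - lambda I) is not surjective for |lambda| < 166: solving (S - lambda I) x = e_1 would require x_n proportional to (lambda/166)^(-n), which is not in l^2. So every |lambda| < 166 lies in the residual spectrum. The boundary |lambda| = 166 is in the approximate point spectrum (the spectrum is closed). Hence sigma(S) is the closed disk of radius 166.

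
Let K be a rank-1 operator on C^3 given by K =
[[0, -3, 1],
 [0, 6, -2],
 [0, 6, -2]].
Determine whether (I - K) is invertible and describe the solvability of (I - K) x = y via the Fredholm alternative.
(I - K) is invertible (det(I - K) = -3 ≠ 0), so for every y in C^3 the equation (I - K) x = y has a unique solution.

K has rank 1, so it is an outer product K = u v^T: every row of K is a multiple of one row vector. Reading off the entries, u = (-1, 2, 2) and v = (0, 3, -1) (row i of K equals u_i·v^T). A rank-one matrix u v^T satisfies K u = u (v·u) and kills the (2)-dimensional subspace v^⊥, so its characteristic polynomial is lambda^2 (lambda - v·u) with v·u = tr K = 4. Hence the eigenvalues of I - K are 1 (multiplicity 2) and 1 - (4) = -3, so det(I - K) = -3. (Direct check: I - K =
[[1, 3, -1],
 [0, -5, 2],
 [0, -6, 3]]
has determinant -3.) The finite-dimensional Fredholm alternative says: either (I - K) is invertible, or ker(I - K) ≠ {0} and then range(I - K) = ker((I - K)^*)^⊥, with dim ker(I - K) = dim ker((I - K)^*). Since det(I - K) ≠ 0, 1 is not an eigenvalue of K and ker(I - K) = {0}, so we are in the first case: for every y there is a unique x = (I - K)^(-1) y. Explicitly, by the Sherman–Morrison formula, (I - u v^T)^(-1) = I + u v^T/(1 - v·u), i.e. (I - K)^(-1) = I + K/(-3).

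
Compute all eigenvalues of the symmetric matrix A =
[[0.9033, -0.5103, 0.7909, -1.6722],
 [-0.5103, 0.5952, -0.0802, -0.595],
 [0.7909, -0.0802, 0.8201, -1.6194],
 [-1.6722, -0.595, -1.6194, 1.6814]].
sigma(A) ≈ {-1, 0, 1, 4}

A is real symmetric, so its spectrum consists of real eigenvalues. Expanding the characteristic polynomial of the displayed matrix gives
  det(λ I - A) = p(λ) = λ^4 + (-4)λ^3 + (-1)λ^2 + (4)λ + (0).
Solving p(λ) = 0 yields eigenvalues ≈ -1, 0, 1, 4. (A is shown rounded to 4 decimals, so these recover the underlying integer eigenvalues to within that precision.)
Verification: the trace of A = 4 equals the sum of eigenvalues 4, and det(A) ≈ 0.0000 matches the eigenvalue product 0.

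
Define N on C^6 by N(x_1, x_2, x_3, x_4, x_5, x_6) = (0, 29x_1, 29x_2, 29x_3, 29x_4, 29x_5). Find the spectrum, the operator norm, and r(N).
sigma(N) = {0}; ||N|| = 29; r(N) = 0. (N is nilpotent with N^6 = 0.)

On C^6, N is a strictly lower-triangular matrix with 29 on the subdiagonal and zeros elsewhere, so its characteristic polynomial is lambda^6 and every eigenvalue is 0: sigma(N) = {0}. For the operator norm, N e_i = 29e_{i+1} for i = 1, ..., 5 and N e_6 = 0, so the singular values of N are 29 (with multiplicity 5) and 0; hence ||N|| = 29. The spectral radius r(N) = max|lambda| = 0. Note ||N|| > r(N) — characteristic of non-normal nilpotent operators. Indeed N^6 = 0.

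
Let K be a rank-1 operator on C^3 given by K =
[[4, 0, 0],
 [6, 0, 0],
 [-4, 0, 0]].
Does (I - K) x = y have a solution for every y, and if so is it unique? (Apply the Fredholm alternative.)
(I - K) is invertible (det(I - K) = -3 ≠ 0), so for every y in C^3 the equation (I - K) x = y has a unique solution.

K has rank 1, so it is an outer product K = u v^T: every row of K is a multiple of one row vector. Reading off the entries, u = (-2, -3, 2) and v = (-2, 0, 0) (row i of K equals u_i·v^T). A rank-one matrix u v^T satisfies K u = u (v·u) and kills the (2)-dimensional subspace v^⊥, so its characteristic polynomial is lambda^2 (lambda - v·u) with v·u = tr K = 4. Hence the eigenvalues of I - K are 1 (multiplicity 2) and 1 - (4) = -3, so det(I - K) = -3. (Direct check: I - K =
[[-3, 0, 0],
 [-6, 1, 0],
 [4, 0, 1]]
has determinant -3.) The finite-dimensional Fredholm alternative says: either (I - K) is invertible, or ker(I - K) ≠ {0} and then range(I - K) = ker((I - K)^*)^⊥, with dim ker(I - K) = dim ker((I - K)^*). Since det(I - K) ≠ 0, 1 is not an eigenvalue of K and ker(I - K) = {0}, so we are in the first case: for every y there is a unique x = (I - K)^(-1) y. Explicitly, by the Sherman–Morrison formula, (I - u v^T)^(-1) = I + u v^T/(1 - v·u), i.e. (I - K)^(-1) = I + K/(-3).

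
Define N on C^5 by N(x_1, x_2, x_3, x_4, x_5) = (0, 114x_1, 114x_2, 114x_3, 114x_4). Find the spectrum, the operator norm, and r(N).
sigma(N) = {0}; ||N|| = 114; r(N) = 0. (N is nilpotent with N^5 = 0.)

On C^5, N is a strictly lower-triangular matrix with 114 on the subdiagonal and zeros elsewhere, so its characteristic polynomial is lambda^5 and every eigenvalue is 0: sigma(N) = {0}. For the operator norm, N e_i = 114e_{i+1} for i = 1, ..., 4 and N e_5 = 0, so the singular values of N are 114 (with multiplicity 4) and 0; hence ||N|| = 114. The spectral radius r(N) = max|lambda| = 0. Note ||N|| > r(N) — characteristic of non-normal nilpotent operators. Indeed N^5 = 0.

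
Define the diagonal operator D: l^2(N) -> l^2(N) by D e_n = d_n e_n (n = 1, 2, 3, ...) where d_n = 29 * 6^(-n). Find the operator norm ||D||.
||D|| = 29/6 (attained at n = 1)

For D diagonal, ||D|| = sup_n |d_n|. The sequence d_n = 29 * 6^(-n) is positive and strictly decreasing (ratio 6^(-1) < 1), so the supremum is d_1 = 29/6. Hence ||D|| = 29/6.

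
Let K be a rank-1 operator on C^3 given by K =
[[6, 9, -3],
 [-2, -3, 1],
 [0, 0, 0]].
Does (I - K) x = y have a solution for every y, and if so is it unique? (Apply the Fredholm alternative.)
(I - K) is invertible (det(I - K) = -2 ≠ 0), so for every y in C^3 the equation (I - K) x = y has a unique solution.

K has rank 1, so it is an outer product K = u v^T: every row of K is a multiple of one row vector. Reading off the entries, u = (-3, 1, 0) and v = (-2, -3, 1) (row i of K equals u_i·v^T). A rank-one matrix u v^T satisfies K u = u (v·u) and kills the (2)-dimensional subspace v^⊥, so its characteristic polynomial is lambda^2 (lambda - v·u) with v·u = tr K = 3. Hence the eigenvalues of I - K are 1 (multiplicity 2) and 1 - (3) = -2, so det(I - K) = -2. (Direct check: I - K =
[[-5, -9, 3],
 [2, 4, -1],
 [0, 0, 1]]
has determinant -2.) The finite-dimensional Fredholm alternative says: either (I - K) is invertible, or ker(I - K) ≠ {0} and then range(I - K) = ker((I - K)^*)^⊥, with dim ker(I - K) = dim ker((I - K)^*). Since det(I - K) ≠ 0, 1 is not an eigenvalue of K and ker(I - K) = {0}, so we are in the first case: for every y there is a unique x = (I - K)^(-1) y. Explicitly, by the Sherman–Morrison formula, (I - u v^T)^(-1) = I + u v^T/(1 - v·u), i.e. (I - K)^(-1) = I + K/(-2).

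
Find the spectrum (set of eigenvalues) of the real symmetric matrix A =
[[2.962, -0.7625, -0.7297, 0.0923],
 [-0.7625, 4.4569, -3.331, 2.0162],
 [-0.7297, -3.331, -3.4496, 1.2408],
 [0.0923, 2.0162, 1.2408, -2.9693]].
sigma(A) ≈ {-6, -2, 3, 6}

A is real symmetric, so its spectrum consists of real eigenvalues. Expanding the characteristic polynomial of the displayed matrix gives
  det(λ I - A) = p(λ) = λ^4 + (-1)λ^3 + (-42)λ^2 + (35.9986)λ + (215.998).
Solving p(λ) = 0 yields eigenvalues ≈ -6, -2, 3, 6. (A is shown rounded to 4 decimals, so these recover the underlying integer eigenvalues to within that precision.)
Verification: the trace of A = 1 equals the sum of eigenvalues 1, and det(A) ≈ 215.9980 matches the eigenvalue product 216.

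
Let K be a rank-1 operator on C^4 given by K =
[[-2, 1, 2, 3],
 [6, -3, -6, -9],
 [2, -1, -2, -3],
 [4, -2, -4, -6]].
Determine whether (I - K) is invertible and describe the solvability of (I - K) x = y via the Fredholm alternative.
(I - K) is invertible (det(I - K) = 14 ≠ 0), so for every y in C^4 the equation (I - K) x = y has a unique solution.

K has rank 1, so it is an outer product K = u v^T: every row of K is a multiple of one row vector. Reading off the entries, u = (1, -3, -1, -2) and v = (-2, 1, 2, 3) (row i of K equals u_i·v^T). A rank-one matrix u v^T satisfies K u = u (v·u) and kills the (3)-dimensional subspace v^⊥, so its characteristic polynomial is lambda^3 (lambda - v·u) with v·u = tr K = -13. Hence the eigenvalues of I - K are 1 (multiplicity 3) and 1 - (-13) = 14, so det(I - K) = 14. (Direct check: I - K =
[[3, -1, -2, -3],
 [-6, 4, 6, 9],
 [-2, 1, 3, 3],
 [-4, 2, 4, 7]]
has determinant 14.) The finite-dimensional Fredholm alternative says: either (I - K) is invertible, or ker(I - K) ≠ {0} and then range(I - K) = ker((I - K)^*)^⊥, with dim ker(I - K) = dim ker((I - K)^*). Since det(I - K) ≠ 0, 1 is not an eigenvalue of K and ker(I - K) = {0}, so we are in the first case: for every y there is a unique x = (I - K)^(-1) y. Explicitly, by the Sherman–Morrison formula, (I - u v^T)^(-1) = I + u v^T/(1 - v·u), i.e. (I - K)^(-1) = I + K/(14).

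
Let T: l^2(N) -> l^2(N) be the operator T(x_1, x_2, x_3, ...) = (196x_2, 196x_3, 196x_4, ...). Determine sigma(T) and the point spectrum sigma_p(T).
sigma(T) = closed disk {z in C : |z| ≤ 196}; sigma_p(T) = open disk {z in C : |z| < 196}

Note T = 196·V where V is the unit left shift (V x)_k = x_{k+1}; so sigma(T) = 196·sigma(V) and ||T|| = 196||V||. ||T x||^2 = 38416sum_{k≥2} |x_k|^2 ≤ 38416||x||^2, with equality on {x : x_1 = 0}, so ||T|| = 196. For any lambda with |lambda| < 196, set r = lambda/196 (|r| < 1); the vector x = (1, r, r^2, ...) is in l^2 and satisfies T x = 196(r, r^2, ...) = lambda x, so lambda is an eigenvalue. On the boundary |lambda| = 196 the geometric series diverges, so no l^2 eigenvector exists, but these lambda lie in the approximate point spectrum. Hence sigma(T) is the closed disk of radius 196 and sigma_p(T) is the open disk.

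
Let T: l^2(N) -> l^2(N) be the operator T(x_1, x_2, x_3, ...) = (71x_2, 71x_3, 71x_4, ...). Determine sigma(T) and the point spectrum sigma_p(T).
sigma(T) = closed disk {z in C : |z| ≤ 71}; sigma_p(T) = open disk {z in C : |z| < 71}

Note T = 71·V where V is the unit left shift (V x)_k = x_{k+1}; so sigma(T) = 71·sigma(V) and ||T|| = 71||V||. ||T x||^2 = 5041sum_{k≥2} |x_k|^2 ≤ 5041||x||^2, with equality on {x : x_1 = 0}, so ||T|| = 71. For any lambda with |lambda| < 71, set r = lambda/71 (|r| < 1); the vector x = (1, r, r^2, ...) is in l^2 and satisfies T x = 71(r, r^2, ...) = lambda x, so lambda is an eigenvalue. On the boundary |lambda| = 71 the geometric series diverges, so no l^2 eigenvector exists, but these lambda lie in the approximate point spectrum. Hence sigma(T) is the closed disk of radius 71 and sigma_p(T) is the open disk.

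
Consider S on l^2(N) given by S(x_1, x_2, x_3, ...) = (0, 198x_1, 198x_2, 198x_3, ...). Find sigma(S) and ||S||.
sigma(S) = closed disk {z in C : |z| ≤ 198}; ||S|| = 198

Note S = 198·U where U is the unit right shift (U x)_k = x_{k-1} (with x_0 := 0); so ||S|| = 198||U|| and sigma(S) = 198·sigma(U). ||S x||^2 = sum_{k≥1} |198x_k|^2 = 39204||x||^2, so ||S|| = 198 and sigma(S) ⊂ {|z| ≤ 198}. For any |lambda| < 198, the equation (S - lambda I) x = 0 forces x_1 = 0, then 198x_k = lambda x_{k+1} ⇒ x = 0, so S has no eigenvalues. But (S - lambda I) is not surjective for |lambda| < 198: solving (S - lambda I) x = e_1 would require x_n proportional to (lambda/198)^(-n), which is not in l^2. So every |lambda| < 198 lies in the residual spectrum. The boundary |lambda| = 198 is in the approximate point spectrum (the spectrum is closed). Hence sigma(S) is the closed disk of radius 198.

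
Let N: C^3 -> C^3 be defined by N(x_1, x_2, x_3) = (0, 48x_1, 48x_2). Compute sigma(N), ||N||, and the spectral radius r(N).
sigma(N) = {0}; ||N|| = 48; r(N) = 0. (N is nilpotent with N^3 = 0.)

On C^3, N is a strictly lower-triangular matrix with 48 on the subdiagonal and zeros elsewhere, so its characteristic polynomial is lambda^3 and every eigenvalue is 0: sigma(N) = {0}. For the operator norm, N e_i = 48e_{i+1} for i = 1, ..., 2 and N e_3 = 0, so the singular values of N are 48 (with multiplicity 2) and 0; hence ||N|| = 48. The spectral radius r(N) = max|lambda| = 0. Note ||N|| > r(N) — characteristic of non-normal nilpotent operators. Indeed N^3 = 0.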